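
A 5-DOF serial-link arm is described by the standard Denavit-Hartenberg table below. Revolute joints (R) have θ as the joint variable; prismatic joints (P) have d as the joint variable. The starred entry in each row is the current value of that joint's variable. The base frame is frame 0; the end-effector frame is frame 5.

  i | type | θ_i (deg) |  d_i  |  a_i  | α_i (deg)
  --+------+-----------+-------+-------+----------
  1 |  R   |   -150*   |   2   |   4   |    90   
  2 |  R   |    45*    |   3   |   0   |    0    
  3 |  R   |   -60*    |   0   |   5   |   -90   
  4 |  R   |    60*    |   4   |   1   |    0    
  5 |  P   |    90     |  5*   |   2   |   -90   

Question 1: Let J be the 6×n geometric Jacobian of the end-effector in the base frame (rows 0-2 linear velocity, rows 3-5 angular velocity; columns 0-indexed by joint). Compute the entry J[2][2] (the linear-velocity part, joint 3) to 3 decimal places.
5.969

axis z_2 = (-0.5000,0.8660,0.0000); lever o_n−o_2 = (-4.2362,-4.6005,7.7181)
cross product → J_v[:, 2] = (6.6841,3.8591,5.9689)
J_ω[:, 2] = z_2
entry J[2][2] = 5.9689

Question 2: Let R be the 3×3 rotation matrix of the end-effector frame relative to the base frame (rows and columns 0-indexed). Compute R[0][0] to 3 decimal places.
0.974

End-effector x-axis (col 0 of R) = (0.9744,-0.0148,0.2241)
R[0][0] = 0.9744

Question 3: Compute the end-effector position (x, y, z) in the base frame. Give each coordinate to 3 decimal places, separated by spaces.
after link 1: o_1 = (-3.4641, -2.0000, 2.0000)
after link 2: o_2 = (-4.9641, 0.5981, 2.0000)
after link 3: o_3 = (-9.1467, -1.8167, 0.7059)
after link 4: o_4 = (-10.0285, -3.3259, 4.4402)
after link 5: o_5 = (-9.2003, -4.0024, 9.7181)

-9.200 -4.002 9.718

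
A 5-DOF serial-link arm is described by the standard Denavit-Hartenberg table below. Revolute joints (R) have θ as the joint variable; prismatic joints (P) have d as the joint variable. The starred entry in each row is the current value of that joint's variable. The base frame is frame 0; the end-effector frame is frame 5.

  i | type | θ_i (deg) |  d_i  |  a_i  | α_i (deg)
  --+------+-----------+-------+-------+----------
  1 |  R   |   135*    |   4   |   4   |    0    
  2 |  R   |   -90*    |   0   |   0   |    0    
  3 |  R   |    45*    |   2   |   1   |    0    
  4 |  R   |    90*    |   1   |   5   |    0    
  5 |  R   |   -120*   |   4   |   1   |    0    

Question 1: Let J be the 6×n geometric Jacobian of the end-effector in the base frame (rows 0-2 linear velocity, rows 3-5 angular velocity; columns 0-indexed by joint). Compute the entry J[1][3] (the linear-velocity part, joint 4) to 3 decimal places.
axis z_3 = (0.0000,0.0000,1.0000); lever o_n−o_3 = (-4.5000,0.8660,5.0000)
cross product → J_v[:, 3] = (-0.8660,-4.5000,0.0000)
J_ω[:, 3] = z_3
entry J[1][3] = -4.5000

-4.500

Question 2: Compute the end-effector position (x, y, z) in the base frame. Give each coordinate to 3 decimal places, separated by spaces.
after link 1: o_1 = (-2.8284, 2.8284, 4.0000)
after link 2: o_2 = (-2.8284, 2.8284, 4.0000)
after link 3: o_3 = (-2.8284, 3.8284, 6.0000)
after link 4: o_4 = (-7.8284, 3.8284, 7.0000)
after link 5: o_5 = (-7.3284, 4.6945, 11.0000)

-7.328 4.694 11.000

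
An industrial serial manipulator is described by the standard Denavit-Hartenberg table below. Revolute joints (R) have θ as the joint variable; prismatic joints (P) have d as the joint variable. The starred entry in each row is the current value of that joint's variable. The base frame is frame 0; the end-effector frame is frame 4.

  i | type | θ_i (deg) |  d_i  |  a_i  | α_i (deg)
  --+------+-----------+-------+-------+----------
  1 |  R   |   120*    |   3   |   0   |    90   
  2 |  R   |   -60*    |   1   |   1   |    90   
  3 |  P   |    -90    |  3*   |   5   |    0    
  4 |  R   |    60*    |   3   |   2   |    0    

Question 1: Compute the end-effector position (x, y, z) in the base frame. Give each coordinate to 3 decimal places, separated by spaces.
after link 1: o_1 = (0.0000, 0.0000, 3.0000)
after link 2: o_2 = (0.6160, 0.9330, 2.1340)
after link 3: o_3 = (-2.4151, -3.8170, 0.6340)
after link 4: o_4 = (-2.4151, -5.8170, -2.3660)

-2.415 -5.817 -2.366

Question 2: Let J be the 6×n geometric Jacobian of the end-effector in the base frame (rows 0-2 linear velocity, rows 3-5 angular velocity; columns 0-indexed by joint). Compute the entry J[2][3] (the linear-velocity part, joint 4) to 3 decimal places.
axis z_3 = (0.4330,-0.7500,-0.5000); lever o_n−o_3 = (-0.0000,-2.0000,-3.0000)
cross product → J_v[:, 3] = (1.2500,1.2990,-0.8660)
J_ω[:, 3] = z_3
entry J[2][3] = -0.8660

-0.866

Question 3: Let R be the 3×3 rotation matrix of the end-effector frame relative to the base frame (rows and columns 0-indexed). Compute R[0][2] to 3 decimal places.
End-effector z-axis (col 2 of R) = (0.4330,-0.7500,-0.5000)
R[0][2] = 0.4330

0.433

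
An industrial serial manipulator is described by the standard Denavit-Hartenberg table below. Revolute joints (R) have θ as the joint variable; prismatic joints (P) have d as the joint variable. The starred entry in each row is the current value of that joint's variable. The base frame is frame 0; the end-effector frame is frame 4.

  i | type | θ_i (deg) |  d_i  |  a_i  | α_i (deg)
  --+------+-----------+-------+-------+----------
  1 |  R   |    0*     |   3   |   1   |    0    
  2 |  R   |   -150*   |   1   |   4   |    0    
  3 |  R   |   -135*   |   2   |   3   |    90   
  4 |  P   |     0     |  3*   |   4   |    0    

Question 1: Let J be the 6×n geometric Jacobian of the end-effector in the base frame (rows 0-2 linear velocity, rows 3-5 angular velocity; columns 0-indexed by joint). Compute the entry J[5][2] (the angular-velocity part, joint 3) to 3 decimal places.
axis z_2 = (0.0000,0.0000,1.0000); lever o_n−o_2 = (4.7095,5.9850,2.0000)
cross product → J_v[:, 2] = (-5.9850,4.7095,0.0000)
J_ω[:, 2] = z_2
entry J[5][2] = 1.0000

1.000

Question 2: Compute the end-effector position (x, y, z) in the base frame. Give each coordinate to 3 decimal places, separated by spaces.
2.245 3.985 6.000

after link 1: o_1 = (1.0000, 0.0000, 3.0000)
after link 2: o_2 = (-2.4641, -2.0000, 4.0000)
after link 3: o_3 = (-1.6876, 0.8978, 6.0000)
after link 4: o_4 = (2.2454, 3.9850, 6.0000)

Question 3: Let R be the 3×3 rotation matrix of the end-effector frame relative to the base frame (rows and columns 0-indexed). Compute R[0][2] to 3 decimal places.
End-effector z-axis (col 2 of R) = (0.9659,-0.2588,0.0000)
R[0][2] = 0.9659

0.966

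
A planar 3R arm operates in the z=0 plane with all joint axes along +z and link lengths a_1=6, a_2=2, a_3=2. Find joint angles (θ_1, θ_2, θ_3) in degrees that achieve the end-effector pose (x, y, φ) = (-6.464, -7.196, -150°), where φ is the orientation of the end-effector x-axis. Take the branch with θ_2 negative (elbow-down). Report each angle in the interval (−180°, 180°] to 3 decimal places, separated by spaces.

-119.997 -30.014 0.010

wrist centre = target − a_3·(cos φ, sin φ) = (-4.7319, -6.1960)
cos θ_2 = (60.7818−6²−2²)/(2·6·2) = 0.8659; θ_2 = -30.0136° (elbow-down)
β = atan2(-6.1960,-4.7319) = -127.3693°; ψ = atan2(-1.0004,7.7318) = -7.3725°
θ_1 = β − ψ = -119.9969°
θ_3 = φ − θ_1 − θ_2 = 0.0105° (wrapped to (-180°,180°])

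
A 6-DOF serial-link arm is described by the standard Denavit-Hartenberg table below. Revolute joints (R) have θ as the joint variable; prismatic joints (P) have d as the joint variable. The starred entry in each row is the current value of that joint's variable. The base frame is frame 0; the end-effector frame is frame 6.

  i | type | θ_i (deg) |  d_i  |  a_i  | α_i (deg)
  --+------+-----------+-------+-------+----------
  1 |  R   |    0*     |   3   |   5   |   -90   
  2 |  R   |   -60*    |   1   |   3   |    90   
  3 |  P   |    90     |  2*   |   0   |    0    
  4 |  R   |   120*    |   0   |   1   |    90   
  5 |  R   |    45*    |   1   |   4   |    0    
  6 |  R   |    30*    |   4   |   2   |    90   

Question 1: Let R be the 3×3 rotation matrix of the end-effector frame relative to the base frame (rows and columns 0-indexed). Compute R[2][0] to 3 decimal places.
0.289

End-effector x-axis (col 0 of R) = (-0.9486,-0.1294,0.2888)
R[2][0] = 0.2888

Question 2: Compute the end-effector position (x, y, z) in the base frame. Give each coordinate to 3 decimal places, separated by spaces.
-2.486 3.157 3.554

after link 1: o_1 = (5.0000, 0.0000, 3.0000)
after link 2: o_2 = (6.5000, 1.0000, 5.5981)
after link 3: o_3 = (4.7679, 1.0000, 6.5981)
after link 4: o_4 = (4.3349, 0.5000, 5.8481)
after link 5: o_5 = (0.4107, -0.0482, 4.7080)
after link 6: o_6 = (-2.4865, 3.1571, 3.5536)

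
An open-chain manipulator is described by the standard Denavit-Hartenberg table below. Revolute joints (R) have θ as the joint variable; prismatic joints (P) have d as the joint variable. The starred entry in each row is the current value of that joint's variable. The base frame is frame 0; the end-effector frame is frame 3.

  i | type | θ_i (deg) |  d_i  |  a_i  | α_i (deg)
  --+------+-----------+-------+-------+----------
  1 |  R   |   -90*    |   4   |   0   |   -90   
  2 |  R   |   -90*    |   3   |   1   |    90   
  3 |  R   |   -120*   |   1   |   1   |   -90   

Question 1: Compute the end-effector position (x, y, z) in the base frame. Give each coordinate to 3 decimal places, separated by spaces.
2.134 1.000 4.500

after link 1: o_1 = (0.0000, 0.0000, 4.0000)
after link 2: o_2 = (3.0000, 0.0000, 5.0000)
after link 3: o_3 = (2.1340, 1.0000, 4.5000)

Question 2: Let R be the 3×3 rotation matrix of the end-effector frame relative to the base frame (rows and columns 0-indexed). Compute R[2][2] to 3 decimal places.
End-effector z-axis (col 2 of R) = (-0.5000,0.0000,0.8660)
R[2][2] = 0.8660

0.866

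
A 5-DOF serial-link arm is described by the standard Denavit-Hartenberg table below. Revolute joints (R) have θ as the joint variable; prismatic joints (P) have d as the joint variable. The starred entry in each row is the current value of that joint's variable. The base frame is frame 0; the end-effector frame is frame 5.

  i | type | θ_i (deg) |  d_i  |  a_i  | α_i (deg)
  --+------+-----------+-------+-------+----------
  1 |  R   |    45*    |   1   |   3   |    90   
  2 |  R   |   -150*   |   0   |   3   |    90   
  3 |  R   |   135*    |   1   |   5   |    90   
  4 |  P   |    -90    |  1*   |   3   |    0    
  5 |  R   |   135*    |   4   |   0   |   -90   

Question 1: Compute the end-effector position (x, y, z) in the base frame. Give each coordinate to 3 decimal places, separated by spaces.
after link 1: o_1 = (2.1213, 2.1213, 1.0000)
after link 2: o_2 = (0.2842, 0.2842, -0.5000)
after link 3: o_3 = (4.5957, -0.4043, 2.1338)
after link 4: o_4 = (5.7234, -0.2766, -0.8178)
after link 5: o_5 = (5.9913, -4.0087, -2.2321)

5.991 -4.009 -2.232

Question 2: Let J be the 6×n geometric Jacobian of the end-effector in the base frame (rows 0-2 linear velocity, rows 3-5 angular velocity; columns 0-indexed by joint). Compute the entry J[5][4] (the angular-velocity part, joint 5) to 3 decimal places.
-0.354

axis z_4 = (0.0670,-0.9330,-0.3536); lever o_n−o_4 = (0.2679,-3.7321,-1.4142)
cross product → J_v[:, 4] = (0.0000,0.0000,-0.0000)
J_ω[:, 4] = z_4
entry J[5][4] = -0.3536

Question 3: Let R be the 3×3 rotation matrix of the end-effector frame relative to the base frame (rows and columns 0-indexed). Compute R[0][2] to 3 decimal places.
End-effector z-axis (col 2 of R) = (-0.9097,-0.2026,0.3624)
R[0][2] = -0.9097

-0.910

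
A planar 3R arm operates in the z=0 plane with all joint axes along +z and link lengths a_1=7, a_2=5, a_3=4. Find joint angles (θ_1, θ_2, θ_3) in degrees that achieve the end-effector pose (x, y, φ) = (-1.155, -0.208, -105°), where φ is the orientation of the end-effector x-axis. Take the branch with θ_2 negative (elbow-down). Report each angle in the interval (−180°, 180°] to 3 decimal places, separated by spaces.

134.994 -150.000 -89.994

wrist centre = target − a_3·(cos φ, sin φ) = (-0.1197, 3.6557)
cos θ_2 = (13.3785−7²−5²)/(2·7·5) = -0.8660; θ_2 = -149.9995° (elbow-down)
β = atan2(3.6557,-0.1197) = 91.8758°; ψ = atan2(-2.5000,2.6699) = -43.1182°
θ_1 = β − ψ = 134.9940°
θ_3 = φ − θ_1 − θ_2 = -89.9944° (wrapped to (-180°,180°])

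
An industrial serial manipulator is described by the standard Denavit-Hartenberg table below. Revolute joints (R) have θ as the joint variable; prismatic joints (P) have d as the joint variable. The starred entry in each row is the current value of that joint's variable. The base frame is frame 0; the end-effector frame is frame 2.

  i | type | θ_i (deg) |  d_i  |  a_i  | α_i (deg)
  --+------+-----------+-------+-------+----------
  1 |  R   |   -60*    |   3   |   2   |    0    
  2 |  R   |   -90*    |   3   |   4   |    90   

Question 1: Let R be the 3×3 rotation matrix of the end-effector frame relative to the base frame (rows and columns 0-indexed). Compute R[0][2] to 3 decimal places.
-0.500

End-effector z-axis (col 2 of R) = (-0.5000,0.8660,0.0000)
R[0][2] = -0.5000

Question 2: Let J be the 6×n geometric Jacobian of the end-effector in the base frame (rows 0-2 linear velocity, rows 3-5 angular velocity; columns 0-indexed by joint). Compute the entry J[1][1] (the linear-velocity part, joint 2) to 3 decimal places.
axis z_1 = (0.0000,0.0000,1.0000); lever o_n−o_1 = (-3.4641,-2.0000,3.0000)
cross product → J_v[:, 1] = (2.0000,-3.4641,0.0000)
J_ω[:, 1] = z_1
entry J[1][1] = -3.4641

-3.464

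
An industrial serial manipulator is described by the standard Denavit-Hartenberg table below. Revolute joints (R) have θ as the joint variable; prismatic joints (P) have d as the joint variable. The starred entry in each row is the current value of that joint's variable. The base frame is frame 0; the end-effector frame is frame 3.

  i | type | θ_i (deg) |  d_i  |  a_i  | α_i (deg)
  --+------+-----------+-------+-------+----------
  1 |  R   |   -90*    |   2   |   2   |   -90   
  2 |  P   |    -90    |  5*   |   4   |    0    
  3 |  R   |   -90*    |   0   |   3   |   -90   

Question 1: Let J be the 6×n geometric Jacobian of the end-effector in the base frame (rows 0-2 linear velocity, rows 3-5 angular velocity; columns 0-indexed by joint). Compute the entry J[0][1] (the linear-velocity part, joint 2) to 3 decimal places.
prismatic axis z_1 = (1.0000,0.0000,0.0000)
J_v[:, 1] = z_1; J_ω[:, 1] = (0,0,0)
entry J[0][1] = 1.0000

1.000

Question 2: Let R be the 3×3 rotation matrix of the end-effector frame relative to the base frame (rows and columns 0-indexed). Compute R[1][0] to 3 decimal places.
End-effector x-axis (col 0 of R) = (-0.0000,1.0000,0.0000)
R[1][0] = 1.0000

1.000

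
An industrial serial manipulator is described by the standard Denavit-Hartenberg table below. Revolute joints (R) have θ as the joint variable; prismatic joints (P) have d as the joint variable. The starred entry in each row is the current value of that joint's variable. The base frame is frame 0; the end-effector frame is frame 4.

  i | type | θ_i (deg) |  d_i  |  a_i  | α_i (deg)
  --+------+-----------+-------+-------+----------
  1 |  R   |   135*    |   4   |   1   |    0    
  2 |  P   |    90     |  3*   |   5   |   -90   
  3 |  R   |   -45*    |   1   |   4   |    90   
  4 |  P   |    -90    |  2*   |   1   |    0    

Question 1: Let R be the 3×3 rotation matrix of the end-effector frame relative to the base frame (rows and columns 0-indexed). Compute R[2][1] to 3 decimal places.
0.707

End-effector y-axis (col 1 of R) = (-0.5000,-0.5000,0.7071)
R[2][1] = 0.7071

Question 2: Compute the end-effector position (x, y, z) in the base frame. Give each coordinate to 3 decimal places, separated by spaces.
-5.243 -3.828 11.243

after link 1: o_1 = (-0.7071, 0.7071, 4.0000)
after link 2: o_2 = (-4.2426, -2.8284, 7.0000)
after link 3: o_3 = (-5.5355, -5.5355, 9.8284)
after link 4: o_4 = (-5.2426, -3.8284, 11.2426)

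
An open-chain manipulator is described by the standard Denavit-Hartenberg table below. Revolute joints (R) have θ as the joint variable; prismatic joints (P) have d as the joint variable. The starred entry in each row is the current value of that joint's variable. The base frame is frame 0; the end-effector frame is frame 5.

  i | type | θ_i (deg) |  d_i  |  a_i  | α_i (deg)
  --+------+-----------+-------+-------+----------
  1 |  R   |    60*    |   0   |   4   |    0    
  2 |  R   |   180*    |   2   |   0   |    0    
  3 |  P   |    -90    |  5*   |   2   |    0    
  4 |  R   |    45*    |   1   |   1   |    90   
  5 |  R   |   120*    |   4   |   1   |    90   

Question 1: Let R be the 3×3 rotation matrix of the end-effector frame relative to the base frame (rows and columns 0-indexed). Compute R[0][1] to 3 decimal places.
End-effector y-axis (col 1 of R) = (-0.2588,0.9659,0.0000)
R[0][1] = -0.2588

-0.259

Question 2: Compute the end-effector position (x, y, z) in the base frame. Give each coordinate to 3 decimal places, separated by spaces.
after link 1: o_1 = (2.0000, 3.4641, 0.0000)
after link 2: o_2 = (2.0000, 3.4641, 2.0000)
after link 3: o_3 = (0.2679, 4.4641, 7.0000)
after link 4: o_4 = (-0.6980, 4.2053, 8.0000)
after link 5: o_5 = (-1.2503, 8.1984, 8.8660)

-1.250 8.198 8.866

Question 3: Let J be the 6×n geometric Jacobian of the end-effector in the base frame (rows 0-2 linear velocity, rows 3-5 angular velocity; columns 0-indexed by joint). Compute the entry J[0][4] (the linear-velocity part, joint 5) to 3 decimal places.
axis z_4 = (-0.2588,0.9659,0.0000); lever o_n−o_4 = (-0.5523,3.9931,0.8660)
cross product → J_v[:, 4] = (0.8365,0.2241,-0.5000)
J_ω[:, 4] = z_4
entry J[0][4] = 0.8365

0.837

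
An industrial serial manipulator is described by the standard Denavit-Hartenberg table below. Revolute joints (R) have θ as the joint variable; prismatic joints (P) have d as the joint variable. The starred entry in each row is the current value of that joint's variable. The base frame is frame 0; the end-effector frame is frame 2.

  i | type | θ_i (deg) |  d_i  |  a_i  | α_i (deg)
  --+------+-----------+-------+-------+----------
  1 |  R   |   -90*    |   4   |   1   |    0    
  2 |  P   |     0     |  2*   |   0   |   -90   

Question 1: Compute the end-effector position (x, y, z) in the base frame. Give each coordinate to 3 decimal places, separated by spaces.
after link 1: o_1 = (0.0000, -1.0000, 4.0000)
after link 2: o_2 = (0.0000, -1.0000, 6.0000)

0.000 -1.000 6.000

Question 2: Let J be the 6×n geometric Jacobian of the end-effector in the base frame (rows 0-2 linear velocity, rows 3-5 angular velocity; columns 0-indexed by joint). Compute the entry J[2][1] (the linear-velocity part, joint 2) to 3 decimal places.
prismatic axis z_1 = (0.0000,0.0000,1.0000)
J_v[:, 1] = z_1; J_ω[:, 1] = (0,0,0)
entry J[2][1] = 1.0000

1.000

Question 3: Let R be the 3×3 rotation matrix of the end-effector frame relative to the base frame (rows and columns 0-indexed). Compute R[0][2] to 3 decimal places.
End-effector z-axis (col 2 of R) = (1.0000,0.0000,0.0000)
R[0][2] = 1.0000

1.000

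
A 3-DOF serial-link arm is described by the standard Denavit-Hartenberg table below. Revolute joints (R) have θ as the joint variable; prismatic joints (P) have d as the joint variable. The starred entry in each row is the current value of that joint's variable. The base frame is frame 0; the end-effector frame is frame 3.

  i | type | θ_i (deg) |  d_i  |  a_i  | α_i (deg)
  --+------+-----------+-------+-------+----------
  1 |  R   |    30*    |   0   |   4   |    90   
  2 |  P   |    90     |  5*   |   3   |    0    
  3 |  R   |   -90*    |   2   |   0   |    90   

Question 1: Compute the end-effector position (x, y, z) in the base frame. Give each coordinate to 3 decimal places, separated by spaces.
6.964 -4.062 3.000

after link 1: o_1 = (3.4641, 2.0000, 0.0000)
after link 2: o_2 = (5.9641, -2.3301, 3.0000)
after link 3: o_3 = (6.9641, -4.0622, 3.0000)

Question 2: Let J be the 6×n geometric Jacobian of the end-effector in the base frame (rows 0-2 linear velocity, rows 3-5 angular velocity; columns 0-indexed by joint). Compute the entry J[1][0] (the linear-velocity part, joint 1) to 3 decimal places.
axis z_0 = ẑ; lever o_n−o_0 = (6.9641,-4.0622,3.0000)
cross product → J_v[:, 0] = (4.0622,6.9641,-0.0000)
J_ω[:, 0] = z_0
entry J[1][0] = 6.9641

6.964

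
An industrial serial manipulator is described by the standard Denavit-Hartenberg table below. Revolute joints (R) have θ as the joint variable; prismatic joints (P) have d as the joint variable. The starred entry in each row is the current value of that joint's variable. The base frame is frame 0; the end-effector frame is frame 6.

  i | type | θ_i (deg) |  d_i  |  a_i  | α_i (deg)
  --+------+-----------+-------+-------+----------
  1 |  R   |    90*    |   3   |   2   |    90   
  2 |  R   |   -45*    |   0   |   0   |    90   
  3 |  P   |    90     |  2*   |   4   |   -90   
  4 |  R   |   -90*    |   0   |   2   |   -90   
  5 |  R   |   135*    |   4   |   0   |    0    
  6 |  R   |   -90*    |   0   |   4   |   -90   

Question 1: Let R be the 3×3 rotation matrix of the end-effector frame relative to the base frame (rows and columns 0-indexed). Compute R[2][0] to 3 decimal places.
-1.000

End-effector x-axis (col 0 of R) = (0.0000,0.0000,-1.0000)
R[2][0] = -1.0000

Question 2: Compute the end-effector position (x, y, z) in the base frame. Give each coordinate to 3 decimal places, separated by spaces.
after link 1: o_1 = (0.0000, 2.0000, 3.0000)
after link 2: o_2 = (0.0000, 2.0000, 3.0000)
after link 3: o_3 = (4.0000, 0.5858, 1.5858)
after link 4: o_4 = (4.0000, -0.8284, 0.1716)
after link 5: o_5 = (8.0000, -0.8284, 0.1716)
after link 6: o_6 = (8.0000, -0.8284, -3.8284)

8.000 -0.828 -3.828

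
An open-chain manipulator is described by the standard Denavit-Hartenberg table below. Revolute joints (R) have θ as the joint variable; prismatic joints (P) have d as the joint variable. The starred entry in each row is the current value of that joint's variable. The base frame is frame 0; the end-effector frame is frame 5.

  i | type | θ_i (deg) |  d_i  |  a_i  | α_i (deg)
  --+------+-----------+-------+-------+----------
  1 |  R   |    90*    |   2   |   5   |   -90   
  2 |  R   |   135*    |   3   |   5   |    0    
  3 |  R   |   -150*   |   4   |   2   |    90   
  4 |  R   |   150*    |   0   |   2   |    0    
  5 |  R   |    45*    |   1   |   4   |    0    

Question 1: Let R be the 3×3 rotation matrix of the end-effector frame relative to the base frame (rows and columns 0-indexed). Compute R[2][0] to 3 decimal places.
-0.250

End-effector x-axis (col 0 of R) = (0.2588,-0.9330,-0.2500)
R[2][0] = -0.2500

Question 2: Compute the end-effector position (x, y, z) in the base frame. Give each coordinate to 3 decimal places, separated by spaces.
after link 1: o_1 = (0.0000, 5.0000, 2.0000)
after link 2: o_2 = (-3.0000, 1.4645, -1.5355)
after link 3: o_3 = (-7.0000, 3.3963, -1.0179)
after link 4: o_4 = (-8.0000, 1.7233, -1.4662)
after link 5: o_5 = (-6.9647, -2.2676, -1.5003)

-6.965 -2.268 -1.500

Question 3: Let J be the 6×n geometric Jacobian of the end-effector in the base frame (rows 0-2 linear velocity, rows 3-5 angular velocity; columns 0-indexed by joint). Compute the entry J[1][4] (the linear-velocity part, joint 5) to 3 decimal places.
1.000

axis z_4 = (-0.0000,-0.2588,0.9659); lever o_n−o_4 = (1.0353,-3.9909,-0.0341)
cross product → J_v[:, 4] = (3.8637,1.0000,0.2679)
J_ω[:, 4] = z_4
entry J[1][4] = 1.0000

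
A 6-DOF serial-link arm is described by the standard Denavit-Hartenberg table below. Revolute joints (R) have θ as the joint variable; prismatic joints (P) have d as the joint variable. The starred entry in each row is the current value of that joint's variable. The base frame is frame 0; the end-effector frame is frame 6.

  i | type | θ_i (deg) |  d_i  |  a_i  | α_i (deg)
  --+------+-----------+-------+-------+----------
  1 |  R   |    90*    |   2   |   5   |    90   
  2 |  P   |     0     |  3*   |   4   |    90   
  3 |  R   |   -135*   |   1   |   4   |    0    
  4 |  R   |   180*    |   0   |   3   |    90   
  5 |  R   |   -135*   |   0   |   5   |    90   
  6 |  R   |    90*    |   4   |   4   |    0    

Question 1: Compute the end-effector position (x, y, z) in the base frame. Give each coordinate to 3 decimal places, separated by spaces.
-5.036 6.621 1.707

after link 1: o_1 = (0.0000, 5.0000, 2.0000)
after link 2: o_2 = (3.0000, 9.0000, 2.0000)
after link 3: o_3 = (0.1716, 6.1716, 1.0000)
after link 4: o_4 = (2.2929, 8.2929, 1.0000)
after link 5: o_5 = (-0.2071, 5.7929, 4.5355)
after link 6: o_6 = (-5.0355, 6.6213, 1.7071)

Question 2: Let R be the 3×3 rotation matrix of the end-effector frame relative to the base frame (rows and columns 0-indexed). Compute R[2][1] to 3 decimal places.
-0.707

End-effector y-axis (col 1 of R) = (0.5000,0.5000,-0.7071)
R[2][1] = -0.7071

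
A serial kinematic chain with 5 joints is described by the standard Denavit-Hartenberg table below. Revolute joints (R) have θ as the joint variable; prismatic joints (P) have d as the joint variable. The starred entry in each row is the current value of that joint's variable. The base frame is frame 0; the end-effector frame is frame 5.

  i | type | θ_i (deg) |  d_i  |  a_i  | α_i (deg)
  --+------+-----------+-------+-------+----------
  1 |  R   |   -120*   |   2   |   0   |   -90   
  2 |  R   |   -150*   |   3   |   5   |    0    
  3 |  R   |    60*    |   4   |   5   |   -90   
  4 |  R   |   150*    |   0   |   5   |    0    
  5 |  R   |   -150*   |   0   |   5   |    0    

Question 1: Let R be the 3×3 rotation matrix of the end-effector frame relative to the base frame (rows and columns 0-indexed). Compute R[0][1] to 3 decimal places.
-0.866

End-effector y-axis (col 1 of R) = (-0.8660,0.5000,-0.0000)
R[0][1] = -0.8660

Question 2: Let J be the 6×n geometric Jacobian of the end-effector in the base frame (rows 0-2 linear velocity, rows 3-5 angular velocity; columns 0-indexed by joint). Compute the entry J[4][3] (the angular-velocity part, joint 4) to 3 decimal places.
-0.866

axis z_3 = (-0.5000,-0.8660,0.0000); lever o_n−o_3 = (-2.1651,1.2500,0.6699)
cross product → J_v[:, 3] = (-0.5801,0.3349,-2.5000)
J_ω[:, 3] = z_3
entry J[4][3] = -0.8660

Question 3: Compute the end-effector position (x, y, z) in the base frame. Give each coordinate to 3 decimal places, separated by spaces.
after link 1: o_1 = (0.0000, 0.0000, 2.0000)
after link 2: o_2 = (4.7631, 2.2500, 4.5000)
after link 3: o_3 = (8.2272, 0.2500, 9.5000)
after link 4: o_4 = (6.0622, 1.5000, 5.1699)
after link 5: o_5 = (6.0622, 1.5000, 10.1699)

6.062 1.500 10.170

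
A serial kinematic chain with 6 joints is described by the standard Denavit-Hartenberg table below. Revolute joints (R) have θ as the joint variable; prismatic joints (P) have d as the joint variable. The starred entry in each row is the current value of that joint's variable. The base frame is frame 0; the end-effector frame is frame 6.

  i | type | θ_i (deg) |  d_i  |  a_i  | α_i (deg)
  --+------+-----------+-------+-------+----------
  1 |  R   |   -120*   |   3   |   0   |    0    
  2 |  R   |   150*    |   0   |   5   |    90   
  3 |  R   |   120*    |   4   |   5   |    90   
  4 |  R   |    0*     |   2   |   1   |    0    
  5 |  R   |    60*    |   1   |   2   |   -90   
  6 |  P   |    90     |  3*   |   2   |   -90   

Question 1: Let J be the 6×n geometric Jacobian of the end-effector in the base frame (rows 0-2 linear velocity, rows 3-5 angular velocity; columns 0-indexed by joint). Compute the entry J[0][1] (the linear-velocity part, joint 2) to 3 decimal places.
axis z_1 = (0.0000,0.0000,1.0000); lever o_n−o_1 = (6.7901,-4.4306,4.3122)
cross product → J_v[:, 1] = (4.4306,6.7901,-0.0000)
J_ω[:, 1] = z_1
entry J[0][1] = 4.4306

4.431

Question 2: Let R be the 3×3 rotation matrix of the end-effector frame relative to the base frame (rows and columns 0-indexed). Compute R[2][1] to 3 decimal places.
End-effector y-axis (col 1 of R) = (-0.6250,0.2165,0.7500)
R[2][1] = 0.7500

0.750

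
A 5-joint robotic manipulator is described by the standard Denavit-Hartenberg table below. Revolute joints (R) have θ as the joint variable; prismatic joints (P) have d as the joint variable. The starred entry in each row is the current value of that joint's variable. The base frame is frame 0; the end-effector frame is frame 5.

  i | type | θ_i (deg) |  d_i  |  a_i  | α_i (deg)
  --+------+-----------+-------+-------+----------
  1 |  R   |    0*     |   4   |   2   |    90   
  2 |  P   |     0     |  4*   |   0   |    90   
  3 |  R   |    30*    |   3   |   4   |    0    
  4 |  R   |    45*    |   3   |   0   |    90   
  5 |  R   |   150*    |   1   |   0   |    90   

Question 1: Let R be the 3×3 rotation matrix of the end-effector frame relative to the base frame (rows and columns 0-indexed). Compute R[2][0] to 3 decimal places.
End-effector x-axis (col 0 of R) = (-0.2241,0.8365,-0.5000)
R[2][0] = -0.5000

-0.500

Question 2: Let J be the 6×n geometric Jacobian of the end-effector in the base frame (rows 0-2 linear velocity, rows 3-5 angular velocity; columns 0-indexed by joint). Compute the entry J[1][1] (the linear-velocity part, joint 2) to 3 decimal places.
prismatic axis z_1 = (0.0000,-1.0000,0.0000)
J_v[:, 1] = z_1; J_ω[:, 1] = (0,0,0)
entry J[1][1] = -1.0000

-1.000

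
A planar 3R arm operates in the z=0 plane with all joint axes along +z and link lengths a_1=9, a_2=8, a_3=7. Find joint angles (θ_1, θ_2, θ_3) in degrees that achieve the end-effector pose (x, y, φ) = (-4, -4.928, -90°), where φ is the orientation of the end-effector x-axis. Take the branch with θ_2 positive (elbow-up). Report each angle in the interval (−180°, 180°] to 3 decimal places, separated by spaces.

wrist centre = target − a_3·(cos φ, sin φ) = (-4.0000, 2.0720)
cos θ_2 = (20.2932−9²−8²)/(2·9·8) = -0.8660; θ_2 = 149.9993° (elbow-up)
β = atan2(2.0720,-4.0000) = 152.6158°; ψ = atan2(4.0001,2.0718) = 62.6181°
θ_1 = β − ψ = 89.9978°
θ_3 = φ − θ_1 − θ_2 = 30.0029° (wrapped to (-180°,180°])

89.998 149.999 30.003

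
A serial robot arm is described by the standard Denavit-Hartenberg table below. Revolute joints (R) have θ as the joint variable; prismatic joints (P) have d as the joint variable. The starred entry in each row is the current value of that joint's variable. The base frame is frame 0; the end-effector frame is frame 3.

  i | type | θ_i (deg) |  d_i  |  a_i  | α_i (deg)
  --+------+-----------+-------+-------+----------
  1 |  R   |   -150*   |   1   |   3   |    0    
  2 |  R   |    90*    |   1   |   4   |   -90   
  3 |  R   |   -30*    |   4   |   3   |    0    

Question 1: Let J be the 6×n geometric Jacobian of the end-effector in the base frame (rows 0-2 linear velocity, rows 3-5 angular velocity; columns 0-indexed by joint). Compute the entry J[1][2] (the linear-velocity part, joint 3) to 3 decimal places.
axis z_2 = (0.8660,0.5000,0.0000); lever o_n−o_2 = (4.7631,-0.2500,1.5000)
cross product → J_v[:, 2] = (0.7500,-1.2990,-2.5981)
J_ω[:, 2] = z_2
entry J[1][2] = -1.2990

-1.299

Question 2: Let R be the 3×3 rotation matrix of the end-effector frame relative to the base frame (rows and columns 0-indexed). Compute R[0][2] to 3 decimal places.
0.866

End-effector z-axis (col 2 of R) = (0.8660,0.5000,0.0000)
R[0][2] = 0.8660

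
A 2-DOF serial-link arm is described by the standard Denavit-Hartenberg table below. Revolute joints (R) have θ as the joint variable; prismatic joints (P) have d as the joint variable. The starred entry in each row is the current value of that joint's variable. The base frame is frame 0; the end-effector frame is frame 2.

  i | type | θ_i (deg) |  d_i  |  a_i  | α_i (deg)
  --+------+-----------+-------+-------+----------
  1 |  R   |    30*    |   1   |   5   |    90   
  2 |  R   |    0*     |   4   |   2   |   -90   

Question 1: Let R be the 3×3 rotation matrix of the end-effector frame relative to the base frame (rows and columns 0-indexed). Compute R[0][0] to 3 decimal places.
End-effector x-axis (col 0 of R) = (0.8660,0.5000,0.0000)
R[0][0] = 0.8660

0.866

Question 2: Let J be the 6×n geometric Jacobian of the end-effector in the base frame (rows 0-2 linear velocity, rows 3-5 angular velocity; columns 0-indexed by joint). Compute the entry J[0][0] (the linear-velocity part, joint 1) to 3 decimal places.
axis z_0 = ẑ; lever o_n−o_0 = (8.0622,0.0359,1.0000)
cross product → J_v[:, 0] = (-0.0359,8.0622,0.0000)
J_ω[:, 0] = z_0
entry J[0][0] = -0.0359

-0.036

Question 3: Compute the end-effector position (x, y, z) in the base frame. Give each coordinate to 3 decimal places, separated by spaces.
8.062 0.036 1.000

after link 1: o_1 = (4.3301, 2.5000, 1.0000)
after link 2: o_2 = (8.0622, 0.0359, 1.0000)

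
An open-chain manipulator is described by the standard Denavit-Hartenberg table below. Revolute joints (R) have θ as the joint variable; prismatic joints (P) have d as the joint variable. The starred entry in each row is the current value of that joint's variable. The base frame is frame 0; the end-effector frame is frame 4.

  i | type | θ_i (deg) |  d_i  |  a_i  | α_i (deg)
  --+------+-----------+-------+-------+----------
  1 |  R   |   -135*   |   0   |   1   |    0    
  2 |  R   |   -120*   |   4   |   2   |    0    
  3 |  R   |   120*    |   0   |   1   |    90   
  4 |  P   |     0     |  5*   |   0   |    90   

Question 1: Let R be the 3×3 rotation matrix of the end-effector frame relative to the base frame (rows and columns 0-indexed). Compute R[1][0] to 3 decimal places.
End-effector x-axis (col 0 of R) = (-0.7071,-0.7071,0.0000)
R[1][0] = -0.7071

-0.707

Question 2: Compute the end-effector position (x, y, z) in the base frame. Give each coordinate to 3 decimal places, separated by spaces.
after link 1: o_1 = (-0.7071, -0.7071, 0.0000)
after link 2: o_2 = (-1.2247, 1.2247, 4.0000)
after link 3: o_3 = (-1.9319, 0.5176, 4.0000)
after link 4: o_4 = (-5.4674, 4.0532, 4.0000)

-5.467 4.053 4.000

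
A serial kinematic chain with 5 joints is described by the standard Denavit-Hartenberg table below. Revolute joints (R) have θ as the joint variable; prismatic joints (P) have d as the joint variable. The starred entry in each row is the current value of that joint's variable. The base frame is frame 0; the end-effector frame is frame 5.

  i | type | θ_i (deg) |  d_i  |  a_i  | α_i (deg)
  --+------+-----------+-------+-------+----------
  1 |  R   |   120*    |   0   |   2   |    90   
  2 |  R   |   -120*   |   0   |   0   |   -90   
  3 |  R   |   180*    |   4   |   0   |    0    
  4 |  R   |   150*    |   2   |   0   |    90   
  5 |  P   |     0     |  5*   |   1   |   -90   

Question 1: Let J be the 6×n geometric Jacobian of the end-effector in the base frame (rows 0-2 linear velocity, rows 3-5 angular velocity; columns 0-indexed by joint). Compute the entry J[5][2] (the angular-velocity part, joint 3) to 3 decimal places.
axis z_2 = (-0.4330,0.7500,-0.5000); lever o_n−o_2 = (1.1764,7.6226,-1.5849)
cross product → J_v[:, 2] = (2.6226,-1.2745,-4.1830)
J_ω[:, 2] = z_2
entry J[5][2] = -0.5000

-0.500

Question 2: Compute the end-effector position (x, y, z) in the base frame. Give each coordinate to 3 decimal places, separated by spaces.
after link 1: o_1 = (-1.0000, 1.7321, 0.0000)
after link 2: o_2 = (-1.0000, 1.7321, 0.0000)
after link 3: o_3 = (-2.7321, 4.7321, -2.0000)
after link 4: o_4 = (-3.5981, 6.2321, -3.0000)
after link 5: o_5 = (0.1764, 9.3546, -1.5849)

0.176 9.355 -1.585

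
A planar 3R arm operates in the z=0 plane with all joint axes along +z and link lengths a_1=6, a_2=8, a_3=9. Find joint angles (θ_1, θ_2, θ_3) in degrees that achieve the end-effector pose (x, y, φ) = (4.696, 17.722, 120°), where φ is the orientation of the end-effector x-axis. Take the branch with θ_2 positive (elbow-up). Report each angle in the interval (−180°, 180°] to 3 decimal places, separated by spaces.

29.991 30.014 59.995

wrist centre = target − a_3·(cos φ, sin φ) = (9.1960, 9.9278)
cos θ_2 = (183.1271−6²−8²)/(2·6·8) = 0.8659; θ_2 = 30.0136° (elbow-up)
β = atan2(9.9278,9.1960) = 47.1914°; ψ = atan2(4.0016,12.9273) = 17.2000°
θ_1 = β − ψ = 29.9914°
θ_3 = φ − θ_1 − θ_2 = 59.9950° (wrapped to (-180°,180°])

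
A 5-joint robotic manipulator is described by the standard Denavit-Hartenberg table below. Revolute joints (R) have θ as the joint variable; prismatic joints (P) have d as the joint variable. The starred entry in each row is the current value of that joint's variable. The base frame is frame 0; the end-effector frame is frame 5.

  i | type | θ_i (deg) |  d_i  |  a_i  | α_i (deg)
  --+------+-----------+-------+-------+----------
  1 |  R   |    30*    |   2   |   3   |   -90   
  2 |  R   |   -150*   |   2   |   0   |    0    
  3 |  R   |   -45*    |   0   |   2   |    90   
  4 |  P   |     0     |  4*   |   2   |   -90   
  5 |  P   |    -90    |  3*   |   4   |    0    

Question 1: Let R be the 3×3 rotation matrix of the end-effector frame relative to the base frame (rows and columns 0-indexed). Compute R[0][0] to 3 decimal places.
End-effector x-axis (col 0 of R) = (0.2241,0.1294,-0.9659)
R[0][0] = 0.2241

0.224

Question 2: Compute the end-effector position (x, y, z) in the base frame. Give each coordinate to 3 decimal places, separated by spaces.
-1.455 4.934 -6.763

after link 1: o_1 = (2.5981, 1.5000, 2.0000)
after link 2: o_2 = (1.5981, 3.2321, 2.0000)
after link 3: o_3 = (-0.0750, 2.2661, 1.4824)
after link 4: o_4 = (-0.8514, 1.8178, -2.8990)
after link 5: o_5 = (-1.4548, 4.9336, -6.7627)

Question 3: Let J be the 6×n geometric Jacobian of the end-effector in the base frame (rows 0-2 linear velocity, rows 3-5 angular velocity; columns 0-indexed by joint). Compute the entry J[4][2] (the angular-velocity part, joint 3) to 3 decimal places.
axis z_2 = (-0.5000,0.8660,0.0000); lever o_n−o_2 = (-3.0529,1.7015,-8.7627)
cross product → J_v[:, 2] = (-7.5887,-4.3813,1.7932)
J_ω[:, 2] = z_2
entry J[4][2] = 0.8660

0.866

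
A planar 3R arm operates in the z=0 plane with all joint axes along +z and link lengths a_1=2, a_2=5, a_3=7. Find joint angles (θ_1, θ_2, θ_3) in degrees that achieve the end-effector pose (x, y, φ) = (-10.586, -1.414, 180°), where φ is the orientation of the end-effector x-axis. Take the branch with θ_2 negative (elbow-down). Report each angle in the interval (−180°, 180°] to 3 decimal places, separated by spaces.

wrist centre = target − a_3·(cos φ, sin φ) = (-3.5860, -1.4140)
cos θ_2 = (14.8588−2²−5²)/(2·2·5) = -0.7071; θ_2 = -134.9962° (elbow-down)
β = atan2(-1.4140,-3.5860) = -158.4801°; ψ = atan2(-3.5358,-1.5353) = -113.4715°
θ_1 = β − ψ = -45.0087°
θ_3 = φ − θ_1 − θ_2 = 0.0049° (wrapped to (-180°,180°])

-45.009 -134.996 0.005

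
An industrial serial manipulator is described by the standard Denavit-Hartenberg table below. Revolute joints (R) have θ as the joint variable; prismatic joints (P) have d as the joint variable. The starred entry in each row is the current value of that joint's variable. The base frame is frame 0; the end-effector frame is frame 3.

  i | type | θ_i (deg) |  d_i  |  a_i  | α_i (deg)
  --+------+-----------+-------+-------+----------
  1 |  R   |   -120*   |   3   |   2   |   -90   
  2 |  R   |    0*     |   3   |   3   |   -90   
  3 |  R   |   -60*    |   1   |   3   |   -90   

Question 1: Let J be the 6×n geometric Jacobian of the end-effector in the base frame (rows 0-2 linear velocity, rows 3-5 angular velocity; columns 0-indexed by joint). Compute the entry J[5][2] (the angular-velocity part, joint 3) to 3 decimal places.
-1.000

axis z_2 = (0.0000,-0.0000,-1.0000); lever o_n−o_2 = (1.5000,-2.5981,-1.0000)
cross product → J_v[:, 2] = (-2.5981,-1.5000,-0.0000)
J_ω[:, 2] = z_2
entry J[5][2] = -1.0000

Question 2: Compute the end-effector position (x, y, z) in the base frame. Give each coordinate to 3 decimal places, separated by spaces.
after link 1: o_1 = (-1.0000, -1.7321, 3.0000)
after link 2: o_2 = (0.0981, -5.8301, 3.0000)
after link 3: o_3 = (1.5981, -8.4282, 2.0000)

1.598 -8.428 2.000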